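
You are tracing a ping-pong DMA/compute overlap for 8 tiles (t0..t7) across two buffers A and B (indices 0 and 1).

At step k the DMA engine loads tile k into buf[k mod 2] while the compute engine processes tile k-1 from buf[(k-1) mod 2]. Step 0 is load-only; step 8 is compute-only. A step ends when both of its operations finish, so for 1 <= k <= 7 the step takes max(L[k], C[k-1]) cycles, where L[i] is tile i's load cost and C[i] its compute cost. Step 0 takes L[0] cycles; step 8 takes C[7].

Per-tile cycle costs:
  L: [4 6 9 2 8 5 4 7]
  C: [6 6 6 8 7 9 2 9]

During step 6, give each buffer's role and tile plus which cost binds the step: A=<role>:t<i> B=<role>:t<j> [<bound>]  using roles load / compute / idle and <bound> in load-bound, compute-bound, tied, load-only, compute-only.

  0. 4=4c; end=4; A:t0 B:-
  1. max(6,6)=6c; end=10; A:t0 B:t1
  2. max(9,6)=9c; end=19; A:t2 B:t1
  3. max(2,6)=6c; end=25; A:t2 B:t3
  4. max(8,8)=8c; end=33; A:t4 B:t3
  5. max(5,7)=7c; end=40; A:t4 B:t5
  6. max(4,9)=9c; end=49; A:t6 B:t5
  7. max(7,2)=7c; end=56; A:t6 B:t7
  8. 9=9c; end=65; A:t6 B:t7

step 6: A=load:t6 B=compute:t5 [compute-bound]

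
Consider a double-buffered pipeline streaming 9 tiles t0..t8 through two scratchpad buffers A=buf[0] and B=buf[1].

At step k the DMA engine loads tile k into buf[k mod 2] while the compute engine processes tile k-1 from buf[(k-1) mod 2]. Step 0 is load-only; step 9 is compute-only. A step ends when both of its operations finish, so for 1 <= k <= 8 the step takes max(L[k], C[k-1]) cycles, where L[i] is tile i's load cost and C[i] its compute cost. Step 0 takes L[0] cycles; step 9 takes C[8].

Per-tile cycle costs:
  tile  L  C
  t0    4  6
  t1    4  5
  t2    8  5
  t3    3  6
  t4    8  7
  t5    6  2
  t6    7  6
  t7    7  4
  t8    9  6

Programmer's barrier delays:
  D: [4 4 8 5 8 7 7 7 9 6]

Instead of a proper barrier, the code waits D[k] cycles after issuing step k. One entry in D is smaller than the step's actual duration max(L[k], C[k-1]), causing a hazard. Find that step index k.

hazard at step 1

k=0 barrier L[0]=4→4c, D[0]=4 ok
k=1 barrier max(L[1]=4,C[0]=6)→6c, D[1]=4 SHORT
k=2 barrier max(L[2]=8,C[1]=5)→8c, D[2]=8 ok
k=3 barrier max(L[3]=3,C[2]=5)→5c, D[3]=5 ok
k=4 barrier max(L[4]=8,C[3]=6)→8c, D[4]=8 ok
k=5 barrier max(L[5]=6,C[4]=7)→7c, D[5]=7 ok
k=6 barrier max(L[6]=7,C[5]=2)→7c, D[6]=7 ok
k=7 barrier max(L[7]=7,C[6]=6)→7c, D[7]=7 ok
k=8 barrier max(L[8]=9,C[7]=4)→9c, D[8]=9 ok
k=9 barrier C[8]=6→6c, D[9]=6 ok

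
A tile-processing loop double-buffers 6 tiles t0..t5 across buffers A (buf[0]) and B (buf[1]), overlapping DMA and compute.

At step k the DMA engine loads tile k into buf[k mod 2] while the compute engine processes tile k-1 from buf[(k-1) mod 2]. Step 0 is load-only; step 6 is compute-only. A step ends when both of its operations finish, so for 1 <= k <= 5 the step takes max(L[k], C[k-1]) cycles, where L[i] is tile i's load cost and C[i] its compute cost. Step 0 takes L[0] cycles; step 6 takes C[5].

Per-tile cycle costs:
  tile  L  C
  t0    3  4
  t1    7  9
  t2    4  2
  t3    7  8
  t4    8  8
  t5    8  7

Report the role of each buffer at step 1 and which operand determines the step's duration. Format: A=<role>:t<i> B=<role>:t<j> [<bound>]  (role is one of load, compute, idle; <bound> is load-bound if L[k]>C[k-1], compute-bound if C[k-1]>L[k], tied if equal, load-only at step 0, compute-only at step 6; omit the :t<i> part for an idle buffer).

step 1: A=compute:t0 B=load:t1 [load-bound]

k=0 load=t0/3c comp=- wait=3 total=3
k=1 load=t1/7c comp=t0/4c wait=7 total=10
k=2 load=t2/4c comp=t1/9c wait=9 total=19
k=3 load=t3/7c comp=t2/2c wait=7 total=26
k=4 load=t4/8c comp=t3/8c wait=8 total=34
k=5 load=t5/8c comp=t4/8c wait=8 total=42
k=6 load=- comp=t5/7c wait=7 total=49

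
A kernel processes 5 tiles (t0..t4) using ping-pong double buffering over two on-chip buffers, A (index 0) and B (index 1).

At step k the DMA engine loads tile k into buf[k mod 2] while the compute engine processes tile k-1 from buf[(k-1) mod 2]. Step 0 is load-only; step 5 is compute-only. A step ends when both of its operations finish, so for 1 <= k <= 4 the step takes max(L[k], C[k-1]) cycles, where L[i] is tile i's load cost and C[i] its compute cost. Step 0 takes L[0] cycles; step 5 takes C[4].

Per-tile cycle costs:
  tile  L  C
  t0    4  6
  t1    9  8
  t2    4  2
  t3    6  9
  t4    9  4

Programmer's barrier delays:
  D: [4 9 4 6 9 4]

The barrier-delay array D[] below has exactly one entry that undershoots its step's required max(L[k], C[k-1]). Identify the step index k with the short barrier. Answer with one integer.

step 0: need L[0]=4 = 4; D[0]=4 ok
step 1: need max(L[1]=9,C[0]=6) = 9; D[1]=9 ok
step 2: need max(L[2]=4,C[1]=8) = 8; D[2]=4 SHORT
step 3: need max(L[3]=6,C[2]=2) = 6; D[3]=6 ok
step 4: need max(L[4]=9,C[3]=9) = 9; D[4]=9 ok
step 5: need C[4]=4 = 4; D[5]=4 ok

hazard at step 2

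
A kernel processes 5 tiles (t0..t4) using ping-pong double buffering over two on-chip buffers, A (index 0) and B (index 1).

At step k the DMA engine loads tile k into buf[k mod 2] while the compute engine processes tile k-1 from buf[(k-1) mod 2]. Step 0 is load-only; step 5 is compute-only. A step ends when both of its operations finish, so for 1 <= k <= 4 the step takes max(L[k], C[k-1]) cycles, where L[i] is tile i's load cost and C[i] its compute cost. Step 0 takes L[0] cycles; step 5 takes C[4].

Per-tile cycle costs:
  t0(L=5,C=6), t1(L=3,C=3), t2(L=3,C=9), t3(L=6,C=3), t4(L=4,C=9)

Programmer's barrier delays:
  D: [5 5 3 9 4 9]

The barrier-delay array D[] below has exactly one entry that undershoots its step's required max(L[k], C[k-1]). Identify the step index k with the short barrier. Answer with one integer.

[0] required=L[0]=5=5 vs D=5 ok
[1] required=max(L[1]=3,C[0]=6)=6 vs D=5 SHORT
[2] required=max(L[2]=3,C[1]=3)=3 vs D=3 ok
[3] required=max(L[3]=6,C[2]=9)=9 vs D=9 ok
[4] required=max(L[4]=4,C[3]=3)=4 vs D=4 ok
[5] required=C[4]=9=9 vs D=9 ok

hazard at step 1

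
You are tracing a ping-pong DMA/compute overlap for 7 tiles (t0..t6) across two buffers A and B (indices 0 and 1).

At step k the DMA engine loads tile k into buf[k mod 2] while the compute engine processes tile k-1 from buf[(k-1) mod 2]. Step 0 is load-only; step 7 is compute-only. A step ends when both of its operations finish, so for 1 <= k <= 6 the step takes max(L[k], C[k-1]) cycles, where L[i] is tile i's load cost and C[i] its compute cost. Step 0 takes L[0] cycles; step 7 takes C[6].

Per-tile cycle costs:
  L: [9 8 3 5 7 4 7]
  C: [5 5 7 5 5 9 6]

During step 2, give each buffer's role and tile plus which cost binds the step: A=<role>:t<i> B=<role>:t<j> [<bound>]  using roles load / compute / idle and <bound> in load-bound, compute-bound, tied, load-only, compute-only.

  0. 9=9c; end=9; A:t0 B:-
  1. max(8,5)=8c; end=17; A:t0 B:t1
  2. max(3,5)=5c; end=22; A:t2 B:t1
  3. max(5,7)=7c; end=29; A:t2 B:t3
  4. max(7,5)=7c; end=36; A:t4 B:t3
  5. max(4,5)=5c; end=41; A:t4 B:t5
  6. max(7,9)=9c; end=50; A:t6 B:t5
  7. 6=6c; end=56; A:t6 B:t5

step 2: A=load:t2 B=compute:t1 [compute-bound]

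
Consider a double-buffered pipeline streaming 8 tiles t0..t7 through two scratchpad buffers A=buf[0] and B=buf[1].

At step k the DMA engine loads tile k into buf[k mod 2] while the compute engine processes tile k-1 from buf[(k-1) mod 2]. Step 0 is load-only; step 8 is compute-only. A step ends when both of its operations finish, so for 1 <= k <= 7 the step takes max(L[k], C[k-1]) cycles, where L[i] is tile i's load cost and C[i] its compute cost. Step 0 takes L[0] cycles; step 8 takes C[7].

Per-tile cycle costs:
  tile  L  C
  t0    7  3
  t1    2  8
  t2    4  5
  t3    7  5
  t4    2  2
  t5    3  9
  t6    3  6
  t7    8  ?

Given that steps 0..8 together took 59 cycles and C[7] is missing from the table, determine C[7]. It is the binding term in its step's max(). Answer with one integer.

C[7] = 9

step 0 → dur = L[0]=7 = 7
step 1 → dur = max(L[1]=2, C[0]=3) = 3
step 2 → dur = max(L[2]=4, C[1]=8) = 8
step 3 → dur = max(L[3]=7, C[2]=5) = 7
step 4 → dur = max(L[4]=2, C[3]=5) = 5
step 5 → dur = max(L[5]=3, C[4]=2) = 3
step 6 → dur = max(L[6]=3, C[5]=9) = 9
step 7 → dur = max(L[7]=8, C[6]=6) = 8
step 8 → dur = C[7]=? = C[7]  (unknown; binding)
sum of known step durations = 50
dur[8] = total - known = 59 - 50 = 9
C[7] is the binding max in step 8, so C[7] = dur[8] = 9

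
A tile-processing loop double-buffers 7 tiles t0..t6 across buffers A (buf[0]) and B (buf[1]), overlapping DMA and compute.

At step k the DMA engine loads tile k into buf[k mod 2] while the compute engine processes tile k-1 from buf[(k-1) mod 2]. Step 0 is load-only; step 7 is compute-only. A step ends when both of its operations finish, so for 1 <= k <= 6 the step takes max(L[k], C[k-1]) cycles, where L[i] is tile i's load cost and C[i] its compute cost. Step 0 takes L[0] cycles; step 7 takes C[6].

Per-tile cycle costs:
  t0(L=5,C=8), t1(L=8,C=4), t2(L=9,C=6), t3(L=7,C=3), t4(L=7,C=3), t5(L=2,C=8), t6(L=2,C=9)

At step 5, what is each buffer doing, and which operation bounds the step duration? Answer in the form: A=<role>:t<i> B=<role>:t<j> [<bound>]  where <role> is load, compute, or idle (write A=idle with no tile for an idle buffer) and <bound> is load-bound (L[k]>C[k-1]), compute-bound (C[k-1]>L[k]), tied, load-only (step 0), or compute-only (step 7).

step 5: A=compute:t4 B=load:t5 [compute-bound]

k=0 load=t0/5c comp=- wait=5 total=5
k=1 load=t1/8c comp=t0/8c wait=8 total=13
k=2 load=t2/9c comp=t1/4c wait=9 total=22
k=3 load=t3/7c comp=t2/6c wait=7 total=29
k=4 load=t4/7c comp=t3/3c wait=7 total=36
k=5 load=t5/2c comp=t4/3c wait=3 total=39
k=6 load=t6/2c comp=t5/8c wait=8 total=47
k=7 load=- comp=t6/9c wait=9 total=56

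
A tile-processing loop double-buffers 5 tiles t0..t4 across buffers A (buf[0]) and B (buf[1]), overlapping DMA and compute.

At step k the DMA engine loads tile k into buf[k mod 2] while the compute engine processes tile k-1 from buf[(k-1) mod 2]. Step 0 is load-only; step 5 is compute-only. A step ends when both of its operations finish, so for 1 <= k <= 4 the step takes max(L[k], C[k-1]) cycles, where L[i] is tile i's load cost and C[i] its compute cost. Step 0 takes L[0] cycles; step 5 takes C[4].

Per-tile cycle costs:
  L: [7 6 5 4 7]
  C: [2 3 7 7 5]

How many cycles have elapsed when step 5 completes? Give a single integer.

step 0: L[0]=7 → dur=7, Σ=7 | A=load:t0 B=idle [load-only]
step 1: L[1]=6 C[0]=2 → dur=6, Σ=13 | A=compute:t0 B=load:t1 [load-bound]
step 2: L[2]=5 C[1]=3 → dur=5, Σ=18 | A=load:t2 B=compute:t1 [load-bound]
step 3: L[3]=4 C[2]=7 → dur=7, Σ=25 | A=compute:t2 B=load:t3 [compute-bound]
step 4: L[4]=7 C[3]=7 → dur=7, Σ=32 | A=load:t4 B=compute:t3 [tied]
step 5: C[4]=5 → dur=5, Σ=37 | A=compute:t4 B=idle [compute-only]

end_cycle[5] = 37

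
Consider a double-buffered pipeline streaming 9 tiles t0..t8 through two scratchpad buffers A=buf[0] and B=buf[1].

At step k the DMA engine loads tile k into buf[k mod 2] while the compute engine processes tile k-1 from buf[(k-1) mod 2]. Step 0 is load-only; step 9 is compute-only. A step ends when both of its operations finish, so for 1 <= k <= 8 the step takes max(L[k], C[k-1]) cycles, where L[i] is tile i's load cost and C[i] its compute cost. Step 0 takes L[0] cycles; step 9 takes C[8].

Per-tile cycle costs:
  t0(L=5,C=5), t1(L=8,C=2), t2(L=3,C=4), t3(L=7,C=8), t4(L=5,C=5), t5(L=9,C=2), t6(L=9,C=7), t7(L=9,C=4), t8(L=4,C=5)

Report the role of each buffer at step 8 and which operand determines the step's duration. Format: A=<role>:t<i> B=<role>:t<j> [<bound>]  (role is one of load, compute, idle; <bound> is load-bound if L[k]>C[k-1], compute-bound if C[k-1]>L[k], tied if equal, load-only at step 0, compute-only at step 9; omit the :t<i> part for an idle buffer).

step 8: A=load:t8 B=compute:t7 [tied]

[0] DMA t0→A (5c) ∥ CU idle ⇒ 5c, clock 5
[1] DMA t1→B (8c) ∥ CU A:t0 (5c) ⇒ 8c, clock 13
[2] DMA t2→A (3c) ∥ CU B:t1 (2c) ⇒ 3c, clock 16
[3] DMA t3→B (7c) ∥ CU A:t2 (4c) ⇒ 7c, clock 23
[4] DMA t4→A (5c) ∥ CU B:t3 (8c) ⇒ 8c, clock 31
[5] DMA t5→B (9c) ∥ CU A:t4 (5c) ⇒ 9c, clock 40
[6] DMA t6→A (9c) ∥ CU B:t5 (2c) ⇒ 9c, clock 49
[7] DMA t7→B (9c) ∥ CU A:t6 (7c) ⇒ 9c, clock 58
[8] DMA t8→A (4c) ∥ CU B:t7 (4c) ⇒ 4c, clock 62
[9] DMA idle ∥ CU A:t8 (5c) ⇒ 5c, clock 67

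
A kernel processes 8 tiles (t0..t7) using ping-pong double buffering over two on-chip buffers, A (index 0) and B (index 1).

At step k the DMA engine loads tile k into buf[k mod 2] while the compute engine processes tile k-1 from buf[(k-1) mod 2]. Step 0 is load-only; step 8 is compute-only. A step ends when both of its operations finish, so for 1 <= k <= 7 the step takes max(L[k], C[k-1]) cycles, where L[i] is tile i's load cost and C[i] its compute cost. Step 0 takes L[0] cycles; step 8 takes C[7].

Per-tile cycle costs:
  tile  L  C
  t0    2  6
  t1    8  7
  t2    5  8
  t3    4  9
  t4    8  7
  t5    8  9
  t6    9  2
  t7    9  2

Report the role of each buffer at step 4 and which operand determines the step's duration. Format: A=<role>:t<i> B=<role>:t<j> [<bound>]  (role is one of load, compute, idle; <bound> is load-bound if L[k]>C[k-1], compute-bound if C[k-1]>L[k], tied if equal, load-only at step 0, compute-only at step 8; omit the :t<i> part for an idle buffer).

k=0 load=t0/2c comp=- wait=2 total=2
k=1 load=t1/8c comp=t0/6c wait=8 total=10
k=2 load=t2/5c comp=t1/7c wait=7 total=17
k=3 load=t3/4c comp=t2/8c wait=8 total=25
k=4 load=t4/8c comp=t3/9c wait=9 total=34
k=5 load=t5/8c comp=t4/7c wait=8 total=42
k=6 load=t6/9c comp=t5/9c wait=9 total=51
k=7 load=t7/9c comp=t6/2c wait=9 total=60
k=8 load=- comp=t7/2c wait=2 total=62

step 4: A=load:t4 B=compute:t3 [compute-bound]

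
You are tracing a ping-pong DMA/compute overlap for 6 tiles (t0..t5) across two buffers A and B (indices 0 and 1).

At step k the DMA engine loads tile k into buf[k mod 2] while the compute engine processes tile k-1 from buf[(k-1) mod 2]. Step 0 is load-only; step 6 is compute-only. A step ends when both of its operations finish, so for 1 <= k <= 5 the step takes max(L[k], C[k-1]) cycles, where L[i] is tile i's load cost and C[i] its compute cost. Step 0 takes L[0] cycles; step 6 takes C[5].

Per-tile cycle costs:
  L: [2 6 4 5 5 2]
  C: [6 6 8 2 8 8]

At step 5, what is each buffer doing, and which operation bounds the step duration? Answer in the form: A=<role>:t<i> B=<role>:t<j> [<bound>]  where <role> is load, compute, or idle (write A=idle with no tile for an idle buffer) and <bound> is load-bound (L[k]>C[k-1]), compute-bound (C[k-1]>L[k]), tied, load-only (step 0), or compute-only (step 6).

step 5: A=compute:t4 B=load:t5 [compute-bound]

[0] DMA t0→A (2c) ∥ CU idle ⇒ 2c, clock 2
[1] DMA t1→B (6c) ∥ CU A:t0 (6c) ⇒ 6c, clock 8
[2] DMA t2→A (4c) ∥ CU B:t1 (6c) ⇒ 6c, clock 14
[3] DMA t3→B (5c) ∥ CU A:t2 (8c) ⇒ 8c, clock 22
[4] DMA t4→A (5c) ∥ CU B:t3 (2c) ⇒ 5c, clock 27
[5] DMA t5→B (2c) ∥ CU A:t4 (8c) ⇒ 8c, clock 35
[6] DMA idle ∥ CU B:t5 (8c) ⇒ 8c, clock 43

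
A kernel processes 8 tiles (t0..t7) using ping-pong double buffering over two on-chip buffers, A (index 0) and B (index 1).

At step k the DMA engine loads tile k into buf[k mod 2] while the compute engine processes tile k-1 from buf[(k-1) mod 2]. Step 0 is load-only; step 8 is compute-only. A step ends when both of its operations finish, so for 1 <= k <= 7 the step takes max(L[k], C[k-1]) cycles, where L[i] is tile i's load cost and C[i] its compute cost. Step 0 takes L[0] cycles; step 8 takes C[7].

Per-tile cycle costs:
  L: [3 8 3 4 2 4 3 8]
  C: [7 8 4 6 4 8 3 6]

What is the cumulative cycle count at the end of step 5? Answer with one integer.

end_cycle[5] = 33

step 0: L[0]=3 → dur=3, Σ=3 | A=load:t0 B=idle [load-only]
step 1: L[1]=8 C[0]=7 → dur=8, Σ=11 | A=compute:t0 B=load:t1 [load-bound]
step 2: L[2]=3 C[1]=8 → dur=8, Σ=19 | A=load:t2 B=compute:t1 [compute-bound]
step 3: L[3]=4 C[2]=4 → dur=4, Σ=23 | A=compute:t2 B=load:t3 [tied]
step 4: L[4]=2 C[3]=6 → dur=6, Σ=29 | A=load:t4 B=compute:t3 [compute-bound]
step 5: L[5]=4 C[4]=4 → dur=4, Σ=33 | A=compute:t4 B=load:t5 [tied]
step 6: L[6]=3 C[5]=8 → dur=8, Σ=41 | A=load:t6 B=compute:t5 [compute-bound]
step 7: L[7]=8 C[6]=3 → dur=8, Σ=49 | A=compute:t6 B=load:t7 [load-bound]
step 8: C[7]=6 → dur=6, Σ=55 | A=idle B=compute:t7 [compute-only]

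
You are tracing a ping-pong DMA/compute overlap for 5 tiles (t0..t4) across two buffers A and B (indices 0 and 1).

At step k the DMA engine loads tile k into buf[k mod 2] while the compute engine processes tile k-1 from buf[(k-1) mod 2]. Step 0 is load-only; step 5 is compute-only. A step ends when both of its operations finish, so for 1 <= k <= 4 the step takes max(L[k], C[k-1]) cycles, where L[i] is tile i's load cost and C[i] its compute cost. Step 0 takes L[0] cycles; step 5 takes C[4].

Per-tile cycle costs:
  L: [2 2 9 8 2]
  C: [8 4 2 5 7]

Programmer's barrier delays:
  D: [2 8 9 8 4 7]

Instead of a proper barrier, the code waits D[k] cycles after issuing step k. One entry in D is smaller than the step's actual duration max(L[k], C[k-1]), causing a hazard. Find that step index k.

hazard at step 4

[0] required=L[0]=2=2 vs D=2 ok
[1] required=max(L[1]=2,C[0]=8)=8 vs D=8 ok
[2] required=max(L[2]=9,C[1]=4)=9 vs D=9 ok
[3] required=max(L[3]=8,C[2]=2)=8 vs D=8 ok
[4] required=max(L[4]=2,C[3]=5)=5 vs D=4 SHORT
[5] required=C[4]=7=7 vs D=7 ok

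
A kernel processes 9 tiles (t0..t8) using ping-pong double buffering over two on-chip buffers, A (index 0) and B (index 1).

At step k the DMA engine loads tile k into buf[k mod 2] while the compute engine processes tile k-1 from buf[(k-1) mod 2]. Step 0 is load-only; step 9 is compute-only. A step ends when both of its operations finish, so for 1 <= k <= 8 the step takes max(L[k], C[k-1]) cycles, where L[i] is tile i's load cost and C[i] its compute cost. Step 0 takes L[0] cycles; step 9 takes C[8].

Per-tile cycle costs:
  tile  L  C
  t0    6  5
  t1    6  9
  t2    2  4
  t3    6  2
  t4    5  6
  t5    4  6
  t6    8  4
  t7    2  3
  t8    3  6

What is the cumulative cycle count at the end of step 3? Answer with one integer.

step 0: L[0]=6 → dur=6, Σ=6 | A=load:t0 B=idle [load-only]
step 1: L[1]=6 C[0]=5 → dur=6, Σ=12 | A=compute:t0 B=load:t1 [load-bound]
step 2: L[2]=2 C[1]=9 → dur=9, Σ=21 | A=load:t2 B=compute:t1 [compute-bound]
step 3: L[3]=6 C[2]=4 → dur=6, Σ=27 | A=compute:t2 B=load:t3 [load-bound]
step 4: L[4]=5 C[3]=2 → dur=5, Σ=32 | A=load:t4 B=compute:t3 [load-bound]
step 5: L[5]=4 C[4]=6 → dur=6, Σ=38 | A=compute:t4 B=load:t5 [compute-bound]
step 6: L[6]=8 C[5]=6 → dur=8, Σ=46 | A=load:t6 B=compute:t5 [load-bound]
step 7: L[7]=2 C[6]=4 → dur=4, Σ=50 | A=compute:t6 B=load:t7 [compute-bound]
step 8: L[8]=3 C[7]=3 → dur=3, Σ=53 | A=load:t8 B=compute:t7 [tied]
step 9: C[8]=6 → dur=6, Σ=59 | A=compute:t8 B=idle [compute-only]

end_cycle[3] = 27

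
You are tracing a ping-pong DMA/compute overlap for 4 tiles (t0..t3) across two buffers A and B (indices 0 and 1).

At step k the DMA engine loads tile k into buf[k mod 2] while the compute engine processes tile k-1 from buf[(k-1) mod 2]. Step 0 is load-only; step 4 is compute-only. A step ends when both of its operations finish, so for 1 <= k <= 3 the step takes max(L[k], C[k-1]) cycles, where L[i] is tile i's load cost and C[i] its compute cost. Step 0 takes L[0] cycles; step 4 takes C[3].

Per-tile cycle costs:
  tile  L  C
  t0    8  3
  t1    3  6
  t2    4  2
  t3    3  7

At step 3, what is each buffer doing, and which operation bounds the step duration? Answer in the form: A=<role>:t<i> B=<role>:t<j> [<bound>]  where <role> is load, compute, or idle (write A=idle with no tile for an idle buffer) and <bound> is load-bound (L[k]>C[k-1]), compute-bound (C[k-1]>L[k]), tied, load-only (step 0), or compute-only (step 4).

step 0: L[0]=8 → dur=8, Σ=8 | A=load:t0 B=idle [load-only]
step 1: L[1]=3 C[0]=3 → dur=3, Σ=11 | A=compute:t0 B=load:t1 [tied]
step 2: L[2]=4 C[1]=6 → dur=6, Σ=17 | A=load:t2 B=compute:t1 [compute-bound]
step 3: L[3]=3 C[2]=2 → dur=3, Σ=20 | A=compute:t2 B=load:t3 [load-bound]
step 4: C[3]=7 → dur=7, Σ=27 | A=idle B=compute:t3 [compute-only]

step 3: A=compute:t2 B=load:t3 [load-bound]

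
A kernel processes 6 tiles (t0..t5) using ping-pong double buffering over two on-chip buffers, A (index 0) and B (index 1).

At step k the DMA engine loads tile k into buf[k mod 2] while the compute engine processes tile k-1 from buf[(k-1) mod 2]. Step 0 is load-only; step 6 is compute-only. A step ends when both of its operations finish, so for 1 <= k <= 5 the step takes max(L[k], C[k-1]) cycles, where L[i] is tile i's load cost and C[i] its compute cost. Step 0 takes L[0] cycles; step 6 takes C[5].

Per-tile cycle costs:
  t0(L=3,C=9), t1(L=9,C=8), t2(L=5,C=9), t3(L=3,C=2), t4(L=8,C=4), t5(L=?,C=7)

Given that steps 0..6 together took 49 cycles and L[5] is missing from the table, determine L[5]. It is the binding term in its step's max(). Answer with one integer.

step 0 → dur = L[0]=3 = 3
step 1 → dur = max(L[1]=9, C[0]=9) = 9
step 2 → dur = max(L[2]=5, C[1]=8) = 8
step 3 → dur = max(L[3]=3, C[2]=9) = 9
step 4 → dur = max(L[4]=8, C[3]=2) = 8
step 5 → dur = max(L[5]=?, C[4]=4) = L[5]  (unknown; binding)
step 6 → dur = C[5]=7 = 7
sum of known step durations = 44
dur[5] = total - known = 49 - 44 = 5
L[5] is the binding max in step 5, so L[5] = dur[5] = 5

L[5] = 5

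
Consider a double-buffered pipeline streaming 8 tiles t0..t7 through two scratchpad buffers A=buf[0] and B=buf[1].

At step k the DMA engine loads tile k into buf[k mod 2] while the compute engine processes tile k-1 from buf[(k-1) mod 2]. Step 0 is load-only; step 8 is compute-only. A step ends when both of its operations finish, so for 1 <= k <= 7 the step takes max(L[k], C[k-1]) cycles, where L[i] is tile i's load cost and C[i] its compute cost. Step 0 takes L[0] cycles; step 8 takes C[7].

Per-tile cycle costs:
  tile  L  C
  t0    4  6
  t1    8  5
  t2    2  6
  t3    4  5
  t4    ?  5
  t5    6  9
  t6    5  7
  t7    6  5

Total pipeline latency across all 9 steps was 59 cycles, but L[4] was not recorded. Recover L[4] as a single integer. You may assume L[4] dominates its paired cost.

L[4] = 9

step 0 = dur = L[0]=4 = 4
step 1 = dur = max(L[1]=8, C[0]=6) = 8
step 2 = dur = max(L[2]=2, C[1]=5) = 5
step 3 = dur = max(L[3]=4, C[2]=6) = 6
step 4 = dur = max(L[4]=?, C[3]=5) = L[4]  (unknown; binding)
step 5 = dur = max(L[5]=6, C[4]=5) = 6
step 6 = dur = max(L[6]=5, C[5]=9) = 9
step 7 = dur = max(L[7]=6, C[6]=7) = 7
step 8 = dur = C[7]=5 = 5
sum of known step durations = 50
dur[4] = total - known = 59 - 50 = 9
L[4] is the binding max in step 4, so L[4] = dur[4] = 9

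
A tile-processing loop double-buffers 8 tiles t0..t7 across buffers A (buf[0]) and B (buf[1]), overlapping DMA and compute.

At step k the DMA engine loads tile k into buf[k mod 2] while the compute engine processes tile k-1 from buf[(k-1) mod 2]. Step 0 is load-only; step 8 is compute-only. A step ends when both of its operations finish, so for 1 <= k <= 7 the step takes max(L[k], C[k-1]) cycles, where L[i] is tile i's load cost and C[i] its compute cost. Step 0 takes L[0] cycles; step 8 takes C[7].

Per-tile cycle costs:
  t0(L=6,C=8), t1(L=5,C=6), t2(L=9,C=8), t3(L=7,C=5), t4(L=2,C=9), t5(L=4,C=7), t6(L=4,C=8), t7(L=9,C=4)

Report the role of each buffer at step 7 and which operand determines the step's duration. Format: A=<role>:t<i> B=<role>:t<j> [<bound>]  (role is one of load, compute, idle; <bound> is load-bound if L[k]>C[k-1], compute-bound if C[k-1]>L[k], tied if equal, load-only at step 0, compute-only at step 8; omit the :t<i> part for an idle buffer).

[0] DMA t0→A (6c) ∥ CU idle ⇒ 6c, clock 6
[1] DMA t1→B (5c) ∥ CU A:t0 (8c) ⇒ 8c, clock 14
[2] DMA t2→A (9c) ∥ CU B:t1 (6c) ⇒ 9c, clock 23
[3] DMA t3→B (7c) ∥ CU A:t2 (8c) ⇒ 8c, clock 31
[4] DMA t4→A (2c) ∥ CU B:t3 (5c) ⇒ 5c, clock 36
[5] DMA t5→B (4c) ∥ CU A:t4 (9c) ⇒ 9c, clock 45
[6] DMA t6→A (4c) ∥ CU B:t5 (7c) ⇒ 7c, clock 52
[7] DMA t7→B (9c) ∥ CU A:t6 (8c) ⇒ 9c, clock 61
[8] DMA idle ∥ CU B:t7 (4c) ⇒ 4c, clock 65

step 7: A=compute:t6 B=load:t7 [load-bound]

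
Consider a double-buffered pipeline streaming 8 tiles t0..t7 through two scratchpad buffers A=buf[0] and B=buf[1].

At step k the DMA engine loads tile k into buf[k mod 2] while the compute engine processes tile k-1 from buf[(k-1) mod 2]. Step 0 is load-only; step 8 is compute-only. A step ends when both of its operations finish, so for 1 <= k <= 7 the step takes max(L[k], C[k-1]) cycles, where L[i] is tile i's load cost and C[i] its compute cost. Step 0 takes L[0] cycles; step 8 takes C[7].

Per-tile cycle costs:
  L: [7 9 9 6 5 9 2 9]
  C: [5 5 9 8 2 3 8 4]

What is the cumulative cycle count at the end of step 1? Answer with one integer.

  0. 7=7c; end=7; A:t0 B:-
  1. max(9,5)=9c; end=16; A:t0 B:t1
  2. max(9,5)=9c; end=25; A:t2 B:t1
  3. max(6,9)=9c; end=34; A:t2 B:t3
  4. max(5,8)=8c; end=42; A:t4 B:t3
  5. max(9,2)=9c; end=51; A:t4 B:t5
  6. max(2,3)=3c; end=54; A:t6 B:t5
  7. max(9,8)=9c; end=63; A:t6 B:t7
  8. 4=4c; end=67; A:t6 B:t7

end_cycle[1] = 16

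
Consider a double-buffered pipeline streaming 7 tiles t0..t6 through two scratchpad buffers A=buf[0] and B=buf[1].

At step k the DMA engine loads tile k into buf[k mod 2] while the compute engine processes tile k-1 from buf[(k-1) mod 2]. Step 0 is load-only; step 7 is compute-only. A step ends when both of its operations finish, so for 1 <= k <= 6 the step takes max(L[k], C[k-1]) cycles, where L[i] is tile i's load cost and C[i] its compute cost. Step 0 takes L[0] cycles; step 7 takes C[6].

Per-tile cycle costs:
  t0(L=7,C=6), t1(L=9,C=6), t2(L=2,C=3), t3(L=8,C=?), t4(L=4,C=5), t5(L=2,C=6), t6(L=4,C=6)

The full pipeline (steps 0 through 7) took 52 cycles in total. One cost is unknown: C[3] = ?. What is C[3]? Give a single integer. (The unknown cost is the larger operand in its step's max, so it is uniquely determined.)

C[3] = 5

step 0 | dur = L[0]=7 = 7
step 1 | dur = max(L[1]=9, C[0]=6) = 9
step 2 | dur = max(L[2]=2, C[1]=6) = 6
step 3 | dur = max(L[3]=8, C[2]=3) = 8
step 4 | dur = max(L[4]=4, C[3]=?) = C[3]  (unknown; binding)
step 5 | dur = max(L[5]=2, C[4]=5) = 5
step 6 | dur = max(L[6]=4, C[5]=6) = 6
step 7 | dur = C[6]=6 = 6
sum of known step durations = 47
dur[4] = total - known = 52 - 47 = 5
C[3] is the binding max in step 4, so C[3] = dur[4] = 5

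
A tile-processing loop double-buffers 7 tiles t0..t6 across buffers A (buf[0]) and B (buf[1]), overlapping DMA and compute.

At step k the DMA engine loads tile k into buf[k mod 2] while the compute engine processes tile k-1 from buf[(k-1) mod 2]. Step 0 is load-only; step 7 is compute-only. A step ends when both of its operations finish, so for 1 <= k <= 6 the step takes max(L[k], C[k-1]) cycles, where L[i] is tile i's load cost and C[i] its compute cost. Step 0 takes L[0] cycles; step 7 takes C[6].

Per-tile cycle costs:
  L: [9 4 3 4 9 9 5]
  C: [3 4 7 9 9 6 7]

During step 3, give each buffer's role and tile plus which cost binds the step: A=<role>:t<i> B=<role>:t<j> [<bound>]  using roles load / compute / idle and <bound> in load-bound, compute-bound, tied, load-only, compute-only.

step 3: A=compute:t2 B=load:t3 [compute-bound]

step 0: L[0]=9 → dur=9, Σ=9 | A=load:t0 B=idle [load-only]
step 1: L[1]=4 C[0]=3 → dur=4, Σ=13 | A=compute:t0 B=load:t1 [load-bound]
step 2: L[2]=3 C[1]=4 → dur=4, Σ=17 | A=load:t2 B=compute:t1 [compute-bound]
step 3: L[3]=4 C[2]=7 → dur=7, Σ=24 | A=compute:t2 B=load:t3 [compute-bound]
step 4: L[4]=9 C[3]=9 → dur=9, Σ=33 | A=load:t4 B=compute:t3 [tied]
step 5: L[5]=9 C[4]=9 → dur=9, Σ=42 | A=compute:t4 B=load:t5 [tied]
step 6: L[6]=5 C[5]=6 → dur=6, Σ=48 | A=load:t6 B=compute:t5 [compute-bound]
step 7: C[6]=7 → dur=7, Σ=55 | A=compute:t6 B=idle [compute-only]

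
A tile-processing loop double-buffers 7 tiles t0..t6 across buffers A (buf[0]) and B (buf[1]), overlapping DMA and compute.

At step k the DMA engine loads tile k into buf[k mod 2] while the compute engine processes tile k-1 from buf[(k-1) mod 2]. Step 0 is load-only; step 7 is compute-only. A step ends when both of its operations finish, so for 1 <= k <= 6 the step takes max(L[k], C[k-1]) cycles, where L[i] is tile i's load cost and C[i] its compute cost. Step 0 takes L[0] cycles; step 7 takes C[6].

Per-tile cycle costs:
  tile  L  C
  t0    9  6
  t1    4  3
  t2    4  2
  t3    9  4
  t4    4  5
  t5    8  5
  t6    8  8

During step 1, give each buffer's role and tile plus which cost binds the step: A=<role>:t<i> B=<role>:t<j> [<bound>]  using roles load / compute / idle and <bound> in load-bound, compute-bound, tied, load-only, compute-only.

step 1: A=compute:t0 B=load:t1 [compute-bound]

  0. 9=9c; end=9; A:t0 B:-
  1. max(4,6)=6c; end=15; A:t0 B:t1
  2. max(4,3)=4c; end=19; A:t2 B:t1
  3. max(9,2)=9c; end=28; A:t2 B:t3
  4. max(4,4)=4c; end=32; A:t4 B:t3
  5. max(8,5)=8c; end=40; A:t4 B:t5
  6. max(8,5)=8c; end=48; A:t6 B:t5
  7. 8=8c; end=56; A:t6 B:t5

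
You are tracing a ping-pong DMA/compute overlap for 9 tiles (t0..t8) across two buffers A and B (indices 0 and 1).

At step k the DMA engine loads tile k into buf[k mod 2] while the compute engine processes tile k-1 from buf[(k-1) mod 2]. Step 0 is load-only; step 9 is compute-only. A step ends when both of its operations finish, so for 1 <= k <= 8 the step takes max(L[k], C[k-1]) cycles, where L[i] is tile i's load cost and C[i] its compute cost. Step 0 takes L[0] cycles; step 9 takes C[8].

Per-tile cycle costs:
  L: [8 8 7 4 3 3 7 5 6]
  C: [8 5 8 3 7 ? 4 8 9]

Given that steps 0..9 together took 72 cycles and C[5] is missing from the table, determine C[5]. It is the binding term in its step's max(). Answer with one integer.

C[5] = 9

step 0 | dur = L[0]=8 = 8
step 1 | dur = max(L[1]=8, C[0]=8) = 8
step 2 | dur = max(L[2]=7, C[1]=5) = 7
step 3 | dur = max(L[3]=4, C[2]=8) = 8
step 4 | dur = max(L[4]=3, C[3]=3) = 3
step 5 | dur = max(L[5]=3, C[4]=7) = 7
step 6 | dur = max(L[6]=7, C[5]=?) = C[5]  (unknown; binding)
step 7 | dur = max(L[7]=5, C[6]=4) = 5
step 8 | dur = max(L[8]=6, C[7]=8) = 8
step 9 | dur = C[8]=9 = 9
sum of known step durations = 63
dur[6] = total - known = 72 - 63 = 9
C[5] is the binding max in step 6, so C[5] = dur[6] = 9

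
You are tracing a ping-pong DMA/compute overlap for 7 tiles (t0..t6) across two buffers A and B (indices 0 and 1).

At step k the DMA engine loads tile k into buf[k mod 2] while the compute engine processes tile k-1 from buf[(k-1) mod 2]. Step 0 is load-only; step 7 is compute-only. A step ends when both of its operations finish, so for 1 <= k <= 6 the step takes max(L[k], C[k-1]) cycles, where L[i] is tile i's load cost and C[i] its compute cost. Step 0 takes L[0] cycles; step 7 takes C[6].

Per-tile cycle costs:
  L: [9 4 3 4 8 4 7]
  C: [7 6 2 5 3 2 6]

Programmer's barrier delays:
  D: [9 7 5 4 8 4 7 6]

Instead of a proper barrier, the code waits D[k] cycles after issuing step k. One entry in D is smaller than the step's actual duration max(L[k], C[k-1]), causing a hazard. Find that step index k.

hazard at step 2

step 0: need L[0]=9 = 9; D[0]=9 ok
step 1: need max(L[1]=4,C[0]=7) = 7; D[1]=7 ok
step 2: need max(L[2]=3,C[1]=6) = 6; D[2]=5 SHORT
step 3: need max(L[3]=4,C[2]=2) = 4; D[3]=4 ok
step 4: need max(L[4]=8,C[3]=5) = 8; D[4]=8 ok
step 5: need max(L[5]=4,C[4]=3) = 4; D[5]=4 ok
step 6: need max(L[6]=7,C[5]=2) = 7; D[6]=7 ok
step 7: need C[6]=6 = 6; D[7]=6 ok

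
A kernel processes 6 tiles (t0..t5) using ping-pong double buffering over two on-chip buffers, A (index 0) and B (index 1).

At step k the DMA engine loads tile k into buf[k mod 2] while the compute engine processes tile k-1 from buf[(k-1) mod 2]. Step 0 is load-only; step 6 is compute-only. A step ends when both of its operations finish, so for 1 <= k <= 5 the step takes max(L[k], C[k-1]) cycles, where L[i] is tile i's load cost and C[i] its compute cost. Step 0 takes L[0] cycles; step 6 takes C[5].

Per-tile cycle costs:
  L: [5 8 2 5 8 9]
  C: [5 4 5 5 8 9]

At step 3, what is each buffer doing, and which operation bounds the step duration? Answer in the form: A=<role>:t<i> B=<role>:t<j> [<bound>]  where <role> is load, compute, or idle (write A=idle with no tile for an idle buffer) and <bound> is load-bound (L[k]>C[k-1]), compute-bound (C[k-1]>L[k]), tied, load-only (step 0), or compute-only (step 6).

step 3: A=compute:t2 B=load:t3 [tied]

[0] DMA t0→A (5c) ∥ CU idle ⇒ 5c, clock 5
[1] DMA t1→B (8c) ∥ CU A:t0 (5c) ⇒ 8c, clock 13
[2] DMA t2→A (2c) ∥ CU B:t1 (4c) ⇒ 4c, clock 17
[3] DMA t3→B (5c) ∥ CU A:t2 (5c) ⇒ 5c, clock 22
[4] DMA t4→A (8c) ∥ CU B:t3 (5c) ⇒ 8c, clock 30
[5] DMA t5→B (9c) ∥ CU A:t4 (8c) ⇒ 9c, clock 39
[6] DMA idle ∥ CU B:t5 (9c) ⇒ 9c, clock 48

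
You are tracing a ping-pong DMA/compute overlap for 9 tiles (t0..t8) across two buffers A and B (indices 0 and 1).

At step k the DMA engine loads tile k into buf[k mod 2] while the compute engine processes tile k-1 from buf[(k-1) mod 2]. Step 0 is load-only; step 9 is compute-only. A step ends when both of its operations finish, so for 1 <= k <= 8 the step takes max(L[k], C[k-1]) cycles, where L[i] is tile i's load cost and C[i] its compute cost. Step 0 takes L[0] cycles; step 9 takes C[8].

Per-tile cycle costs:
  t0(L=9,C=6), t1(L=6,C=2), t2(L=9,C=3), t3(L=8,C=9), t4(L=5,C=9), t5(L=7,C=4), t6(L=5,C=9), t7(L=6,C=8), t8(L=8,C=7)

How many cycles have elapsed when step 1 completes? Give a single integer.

[0] DMA t0→A (9c) ∥ CU idle ⇒ 9c, clock 9
[1] DMA t1→B (6c) ∥ CU A:t0 (6c) ⇒ 6c, clock 15
[2] DMA t2→A (9c) ∥ CU B:t1 (2c) ⇒ 9c, clock 24
[3] DMA t3→B (8c) ∥ CU A:t2 (3c) ⇒ 8c, clock 32
[4] DMA t4→A (5c) ∥ CU B:t3 (9c) ⇒ 9c, clock 41
[5] DMA t5→B (7c) ∥ CU A:t4 (9c) ⇒ 9c, clock 50
[6] DMA t6→A (5c) ∥ CU B:t5 (4c) ⇒ 5c, clock 55
[7] DMA t7→B (6c) ∥ CU A:t6 (9c) ⇒ 9c, clock 64
[8] DMA t8→A (8c) ∥ CU B:t7 (8c) ⇒ 8c, clock 72
[9] DMA idle ∥ CU A:t8 (7c) ⇒ 7c, clock 79

end_cycle[1] = 15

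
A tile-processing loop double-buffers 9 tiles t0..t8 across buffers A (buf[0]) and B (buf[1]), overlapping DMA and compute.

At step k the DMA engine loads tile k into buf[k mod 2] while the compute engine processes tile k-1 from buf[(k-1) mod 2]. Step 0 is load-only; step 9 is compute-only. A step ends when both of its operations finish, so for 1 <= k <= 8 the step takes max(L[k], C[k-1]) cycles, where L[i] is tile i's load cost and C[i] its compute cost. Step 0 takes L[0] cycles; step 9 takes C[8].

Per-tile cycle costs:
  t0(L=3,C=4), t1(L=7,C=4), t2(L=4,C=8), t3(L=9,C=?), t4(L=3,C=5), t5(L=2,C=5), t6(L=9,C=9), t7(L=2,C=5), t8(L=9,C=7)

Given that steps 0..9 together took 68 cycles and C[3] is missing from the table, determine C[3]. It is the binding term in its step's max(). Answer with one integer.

step 0 = dur = L[0]=3 = 3
step 1 = dur = max(L[1]=7, C[0]=4) = 7
step 2 = dur = max(L[2]=4, C[1]=4) = 4
step 3 = dur = max(L[3]=9, C[2]=8) = 9
step 4 = dur = max(L[4]=3, C[3]=?) = C[3]  (unknown; binding)
step 5 = dur = max(L[5]=2, C[4]=5) = 5
step 6 = dur = max(L[6]=9, C[5]=5) = 9
step 7 = dur = max(L[7]=2, C[6]=9) = 9
step 8 = dur = max(L[8]=9, C[7]=5) = 9
step 9 = dur = C[8]=7 = 7
sum of known step durations = 62
dur[4] = total - known = 68 - 62 = 6
C[3] is the binding max in step 4, so C[3] = dur[4] = 6

C[3] = 6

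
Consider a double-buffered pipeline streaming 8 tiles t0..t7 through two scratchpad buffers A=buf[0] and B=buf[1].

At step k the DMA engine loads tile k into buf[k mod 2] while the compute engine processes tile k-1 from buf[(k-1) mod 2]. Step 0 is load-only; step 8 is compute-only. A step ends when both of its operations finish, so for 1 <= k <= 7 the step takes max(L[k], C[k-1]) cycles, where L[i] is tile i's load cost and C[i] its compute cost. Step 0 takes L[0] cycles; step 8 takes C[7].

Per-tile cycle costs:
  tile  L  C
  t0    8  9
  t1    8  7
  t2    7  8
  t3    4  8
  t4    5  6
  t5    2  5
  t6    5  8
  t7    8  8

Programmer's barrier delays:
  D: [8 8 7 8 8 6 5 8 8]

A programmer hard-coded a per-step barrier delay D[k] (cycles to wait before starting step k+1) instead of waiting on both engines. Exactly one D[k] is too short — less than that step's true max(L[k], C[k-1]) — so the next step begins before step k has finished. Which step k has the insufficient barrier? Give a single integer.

step 0: need L[0]=8 = 8; D[0]=8 ok
step 1: need max(L[1]=8,C[0]=9) = 9; D[1]=8 SHORT
step 2: need max(L[2]=7,C[1]=7) = 7; D[2]=7 ok
step 3: need max(L[3]=4,C[2]=8) = 8; D[3]=8 ok
step 4: need max(L[4]=5,C[3]=8) = 8; D[4]=8 ok
step 5: need max(L[5]=2,C[4]=6) = 6; D[5]=6 ok
step 6: need max(L[6]=5,C[5]=5) = 5; D[6]=5 ok
step 7: need max(L[7]=8,C[6]=8) = 8; D[7]=8 ok
step 8: need C[7]=8 = 8; D[8]=8 ok

hazard at step 1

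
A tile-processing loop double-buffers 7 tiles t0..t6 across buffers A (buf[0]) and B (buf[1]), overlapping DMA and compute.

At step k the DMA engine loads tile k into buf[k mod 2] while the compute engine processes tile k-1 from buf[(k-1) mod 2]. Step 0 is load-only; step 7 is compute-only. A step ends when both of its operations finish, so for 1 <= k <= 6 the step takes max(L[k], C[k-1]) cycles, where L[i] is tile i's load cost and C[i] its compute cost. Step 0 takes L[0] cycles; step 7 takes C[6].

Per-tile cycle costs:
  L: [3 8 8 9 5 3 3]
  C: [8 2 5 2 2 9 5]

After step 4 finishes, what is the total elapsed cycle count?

end_cycle[4] = 33

  0. 3=3c; end=3; A:t0 B:-
  1. max(8,8)=8c; end=11; A:t0 B:t1
  2. max(8,2)=8c; end=19; A:t2 B:t1
  3. max(9,5)=9c; end=28; A:t2 B:t3
  4. max(5,2)=5c; end=33; A:t4 B:t3
  5. max(3,2)=3c; end=36; A:t4 B:t5
  6. max(3,9)=9c; end=45; A:t6 B:t5
  7. 5=5c; end=50; A:t6 B:t5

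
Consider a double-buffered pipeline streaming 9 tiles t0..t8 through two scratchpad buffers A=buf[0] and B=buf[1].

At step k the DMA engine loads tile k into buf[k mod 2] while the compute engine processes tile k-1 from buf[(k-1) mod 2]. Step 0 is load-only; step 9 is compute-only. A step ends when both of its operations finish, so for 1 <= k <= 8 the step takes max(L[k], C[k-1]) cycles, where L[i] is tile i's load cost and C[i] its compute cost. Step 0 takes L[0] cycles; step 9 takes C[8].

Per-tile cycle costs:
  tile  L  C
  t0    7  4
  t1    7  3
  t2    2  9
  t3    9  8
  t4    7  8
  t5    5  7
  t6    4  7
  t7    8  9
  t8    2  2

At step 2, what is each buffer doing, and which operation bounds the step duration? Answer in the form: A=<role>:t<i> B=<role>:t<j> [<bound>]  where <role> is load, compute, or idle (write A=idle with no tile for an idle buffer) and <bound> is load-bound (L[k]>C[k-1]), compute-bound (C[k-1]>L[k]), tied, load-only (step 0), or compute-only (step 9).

step 2: A=load:t2 B=compute:t1 [compute-bound]

k=0 load=t0/7c comp=- wait=7 total=7
k=1 load=t1/7c comp=t0/4c wait=7 total=14
k=2 load=t2/2c comp=t1/3c wait=3 total=17
k=3 load=t3/9c comp=t2/9c wait=9 total=26
k=4 load=t4/7c comp=t3/8c wait=8 total=34
k=5 load=t5/5c comp=t4/8c wait=8 total=42
k=6 load=t6/4c comp=t5/7c wait=7 total=49
k=7 load=t7/8c comp=t6/7c wait=8 total=57
k=8 load=t8/2c comp=t7/9c wait=9 total=66
k=9 load=- comp=t8/2c wait=2 total=68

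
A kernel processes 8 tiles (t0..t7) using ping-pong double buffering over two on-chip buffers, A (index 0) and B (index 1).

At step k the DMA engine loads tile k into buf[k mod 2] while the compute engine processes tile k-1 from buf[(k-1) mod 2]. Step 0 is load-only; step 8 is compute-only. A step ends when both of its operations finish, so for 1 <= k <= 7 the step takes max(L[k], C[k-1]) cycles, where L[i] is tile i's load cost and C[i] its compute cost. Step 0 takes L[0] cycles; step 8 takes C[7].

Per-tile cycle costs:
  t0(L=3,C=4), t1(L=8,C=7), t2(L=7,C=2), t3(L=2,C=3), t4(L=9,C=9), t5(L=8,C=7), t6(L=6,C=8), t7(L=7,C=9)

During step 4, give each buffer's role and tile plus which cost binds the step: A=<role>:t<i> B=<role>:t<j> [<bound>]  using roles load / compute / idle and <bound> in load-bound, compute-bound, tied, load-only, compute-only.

  0. 3=3c; end=3; A:t0 B:-
  1. max(8,4)=8c; end=11; A:t0 B:t1
  2. max(7,7)=7c; end=18; A:t2 B:t1
  3. max(2,2)=2c; end=20; A:t2 B:t3
  4. max(9,3)=9c; end=29; A:t4 B:t3
  5. max(8,9)=9c; end=38; A:t4 B:t5
  6. max(6,7)=7c; end=45; A:t6 B:t5
  7. max(7,8)=8c; end=53; A:t6 B:t7
  8. 9=9c; end=62; A:t6 B:t7

step 4: A=load:t4 B=compute:t3 [load-bound]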